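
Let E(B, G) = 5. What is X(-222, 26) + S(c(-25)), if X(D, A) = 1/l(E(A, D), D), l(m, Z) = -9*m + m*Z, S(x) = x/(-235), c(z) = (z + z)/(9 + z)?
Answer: -6151/434280 ≈ -0.014164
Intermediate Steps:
c(z) = 2*z/(9 + z) (c(z) = (2*z)/(9 + z) = 2*z/(9 + z))
S(x) = -x/235 (S(x) = x*(-1/235) = -x/235)
l(m, Z) = -9*m + Z*m
X(D, A) = 1/(-45 + 5*D) (X(D, A) = 1/(5*(-9 + D)) = 1/(-45 + 5*D))
X(-222, 26) + S(c(-25)) = 1/(5*(-9 - 222)) - 2*(-25)/(235*(9 - 25)) = (⅕)/(-231) - 2*(-25)/(235*(-16)) = (⅕)*(-1/231) - 2*(-25)*(-1)/(235*16) = -1/1155 - 1/235*25/8 = -1/1155 - 5/376 = -6151/434280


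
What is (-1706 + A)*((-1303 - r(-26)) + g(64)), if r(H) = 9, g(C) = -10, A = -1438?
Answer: 4156368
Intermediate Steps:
(-1706 + A)*((-1303 - r(-26)) + g(64)) = (-1706 - 1438)*((-1303 - 1*9) - 10) = -3144*((-1303 - 9) - 10) = -3144*(-1312 - 10) = -3144*(-1322) = 4156368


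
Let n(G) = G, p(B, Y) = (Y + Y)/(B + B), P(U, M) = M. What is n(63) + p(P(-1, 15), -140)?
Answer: 161/3 ≈ 53.667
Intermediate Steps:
p(B, Y) = Y/B (p(B, Y) = (2*Y)/((2*B)) = (2*Y)*(1/(2*B)) = Y/B)
n(63) + p(P(-1, 15), -140) = 63 - 140/15 = 63 - 140*1/15 = 63 - 28/3 = 161/3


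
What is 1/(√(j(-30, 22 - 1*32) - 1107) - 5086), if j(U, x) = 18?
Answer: -5086/25868485 - 33*I/25868485 ≈ -0.00019661 - 1.2757e-6*I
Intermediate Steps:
1/(√(j(-30, 22 - 1*32) - 1107) - 5086) = 1/(√(18 - 1107) - 5086) = 1/(√(-1089) - 5086) = 1/(33*I - 5086) = 1/(-5086 + 33*I) = (-5086 - 33*I)/25868485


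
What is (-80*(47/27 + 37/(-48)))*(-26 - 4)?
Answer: 20950/9 ≈ 2327.8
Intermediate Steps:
(-80*(47/27 + 37/(-48)))*(-26 - 4) = -80*(47*(1/27) + 37*(-1/48))*(-30) = -80*(47/27 - 37/48)*(-30) = -80*419/432*(-30) = -2095/27*(-30) = 20950/9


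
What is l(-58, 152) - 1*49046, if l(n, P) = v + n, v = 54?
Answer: -49050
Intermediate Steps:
l(n, P) = 54 + n
l(-58, 152) - 1*49046 = (54 - 58) - 1*49046 = -4 - 49046 = -49050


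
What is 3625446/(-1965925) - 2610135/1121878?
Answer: -9198637757463/2205528007150 ≈ -4.1707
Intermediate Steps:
3625446/(-1965925) - 2610135/1121878 = 3625446*(-1/1965925) - 2610135*1/1121878 = -3625446/1965925 - 2610135/1121878 = -9198637757463/2205528007150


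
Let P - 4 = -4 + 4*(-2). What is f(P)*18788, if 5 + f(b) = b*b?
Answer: 1108492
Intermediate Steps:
P = -8 (P = 4 + (-4 + 4*(-2)) = 4 + (-4 - 8) = 4 - 12 = -8)
f(b) = -5 + b**2 (f(b) = -5 + b*b = -5 + b**2)
f(P)*18788 = (-5 + (-8)**2)*18788 = (-5 + 64)*18788 = 59*18788 = 1108492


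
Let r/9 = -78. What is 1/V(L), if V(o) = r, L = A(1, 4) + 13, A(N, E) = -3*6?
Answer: -1/702 ≈ -0.0014245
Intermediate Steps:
A(N, E) = -18
r = -702 (r = 9*(-78) = -702)
L = -5 (L = -18 + 13 = -5)
V(o) = -702
1/V(L) = 1/(-702) = -1/702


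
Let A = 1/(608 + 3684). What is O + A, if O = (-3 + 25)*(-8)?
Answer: -755391/4292 ≈ -176.00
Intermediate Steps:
A = 1/4292 ≈ 0.00023299
O = -176 (O = 22*(-8) = -176)
O + A = -176 + 1/4292 = -755391/4292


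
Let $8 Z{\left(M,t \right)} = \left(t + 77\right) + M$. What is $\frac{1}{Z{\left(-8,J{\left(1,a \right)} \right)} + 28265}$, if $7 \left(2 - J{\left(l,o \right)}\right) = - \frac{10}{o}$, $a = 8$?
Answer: $\frac{224}{6333353} \approx 3.5368 \cdot 10^{-5}$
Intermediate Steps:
$J{\left(l,o \right)} = 2 + \frac{10}{7 o}$ ($J{\left(l,o \right)} = 2 - \frac{\left(-10\right) \frac{1}{o}}{7} = 2 + \frac{10}{7 o}$)
$Z{\left(M,t \right)} = \frac{77}{8} + \frac{M}{8} + \frac{t}{8}$ ($Z{\left(M,t \right)} = \frac{\left(t + 77\right) + M}{8} = \frac{\left(77 + t\right) + M}{8} = \frac{77 + M + t}{8} = \frac{77}{8} + \frac{M}{8} + \frac{t}{8}$)
$\frac{1}{Z{\left(-8,J{\left(1,a \right)} \right)} + 28265} = \frac{1}{\left(\frac{77}{8} + \frac{1}{8} \left(-8\right) + \frac{2 + \frac{10}{7 \cdot 8}}{8}\right) + 28265} = \frac{1}{\left(\frac{77}{8} - 1 + \frac{2 + \frac{10}{7} \cdot \frac{1}{8}}{8}\right) + 28265} = \frac{1}{\left(\frac{77}{8} - 1 + \frac{2 + \frac{5}{28}}{8}\right) + 28265} = \frac{1}{\left(\frac{77}{8} - 1 + \frac{1}{8} \cdot \frac{61}{28}\right) + 28265} = \frac{1}{\left(\frac{77}{8} - 1 + \frac{61}{224}\right) + 28265} = \frac{1}{\frac{1993}{224} + 28265} = \frac{1}{\frac{6333353}{224}} = \frac{224}{6333353}$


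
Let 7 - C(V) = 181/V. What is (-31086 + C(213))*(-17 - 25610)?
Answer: 169650945016/213 ≈ 7.9648e+8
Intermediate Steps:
C(V) = 7 - 181/V
(-31086 + C(213))*(-17 - 25610) = (-31086 + (7 - 181/213))*(-17 - 25610) = (-31086 + (7 - 181*1/213))*(-25627) = (-31086 + (7 - 181/213))*(-25627) = (-31086 + 1310/213)*(-25627) = -6620008/213*(-25627) = 169650945016/213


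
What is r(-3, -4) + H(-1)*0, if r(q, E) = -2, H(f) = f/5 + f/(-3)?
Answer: -2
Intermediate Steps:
H(f) = -2*f/15 (H(f) = f*(⅕) + f*(-⅓) = f/5 - f/3 = -2*f/15)
r(-3, -4) + H(-1)*0 = -2 - 2/15*(-1)*0 = -2 + (2/15)*0 = -2 + 0 = -2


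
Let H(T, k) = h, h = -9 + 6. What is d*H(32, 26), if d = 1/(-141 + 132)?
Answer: 1/3 ≈ 0.33333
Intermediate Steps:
h = -3
H(T, k) = -3
d = -1/9 (d = 1/(-9) = -1/9 ≈ -0.11111)
d*H(32, 26) = -1/9*(-3) = 1/3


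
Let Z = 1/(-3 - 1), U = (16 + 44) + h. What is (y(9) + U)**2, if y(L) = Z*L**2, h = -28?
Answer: 2209/16 ≈ 138.06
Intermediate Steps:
U = 32 (U = (16 + 44) - 28 = 60 - 28 = 32)
Z = -1/4 (Z = 1/(-4) = -1/4 ≈ -0.25000)
y(L) = -L**2/4
(y(9) + U)**2 = (-1/4*9**2 + 32)**2 = (-1/4*81 + 32)**2 = (-81/4 + 32)**2 = (47/4)**2 = 2209/16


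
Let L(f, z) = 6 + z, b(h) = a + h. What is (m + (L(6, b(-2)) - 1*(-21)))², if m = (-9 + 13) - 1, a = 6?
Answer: 1156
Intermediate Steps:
b(h) = 6 + h
m = 3 (m = 4 - 1 = 3)
(m + (L(6, b(-2)) - 1*(-21)))² = (3 + ((6 + (6 - 2)) - 1*(-21)))² = (3 + ((6 + 4) + 21))² = (3 + (10 + 21))² = (3 + 31)² = 34² = 1156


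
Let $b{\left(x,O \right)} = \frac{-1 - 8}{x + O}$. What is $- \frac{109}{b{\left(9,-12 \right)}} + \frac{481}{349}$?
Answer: $- \frac{36598}{1047} \approx -34.955$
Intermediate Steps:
$b{\left(x,O \right)} = - \frac{9}{O + x}$
$- \frac{109}{b{\left(9,-12 \right)}} + \frac{481}{349} = - \frac{109}{\left(-9\right) \frac{1}{-12 + 9}} + \frac{481}{349} = - \frac{109}{\left(-9\right) \frac{1}{-3}} + 481 \cdot \frac{1}{349} = - \frac{109}{\left(-9\right) \left(- \frac{1}{3}\right)} + \frac{481}{349} = - \frac{109}{3} + \frac{481}{349} = - \frac{36598}{1047}$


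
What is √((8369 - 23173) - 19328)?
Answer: 2*I*√8533 ≈ 184.75*I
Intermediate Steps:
√((8369 - 23173) - 19328) = √(-14804 - 19328) = √(-34132) = 2*I*√8533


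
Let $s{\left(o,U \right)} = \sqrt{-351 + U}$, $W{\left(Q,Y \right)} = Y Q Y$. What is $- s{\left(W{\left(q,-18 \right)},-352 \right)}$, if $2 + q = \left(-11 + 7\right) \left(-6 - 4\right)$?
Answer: $- i \sqrt{703} \approx - 26.514 i$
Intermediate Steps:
$q = 38$ ($q = -2 + \left(-11 + 7\right) \left(-6 - 4\right) = -2 - -40 = -2 + 40 = 38$)
$W{\left(Q,Y \right)} = Q Y^{2}$ ($W{\left(Q,Y \right)} = Q Y Y = Q Y^{2}$)
$- s{\left(W{\left(q,-18 \right)},-352 \right)} = - \sqrt{-351 - 352} = - \sqrt{-703} = - i \sqrt{703}$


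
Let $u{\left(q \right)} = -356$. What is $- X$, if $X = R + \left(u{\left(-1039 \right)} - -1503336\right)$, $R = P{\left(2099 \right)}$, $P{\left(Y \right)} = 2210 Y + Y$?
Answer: $-6143869$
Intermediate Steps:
$P{\left(Y \right)} = 2211 Y$
$R = 4640889$ ($R = 2211 \cdot 2099 = 4640889$)
$X = 6143869$ ($X = 4640889 - -1502980 = 4640889 + \left(-356 + 1503336\right) = 4640889 + 1502980 = 6143869$)
$- X = \left(-1\right) 6143869 = -6143869$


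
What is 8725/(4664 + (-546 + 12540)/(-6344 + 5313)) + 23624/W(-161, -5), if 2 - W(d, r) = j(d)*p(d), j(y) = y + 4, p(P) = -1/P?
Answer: 3649593244057/459513322 ≈ 7942.3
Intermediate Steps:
j(y) = 4 + y
W(d, r) = 2 + (4 + d)/d (W(d, r) = 2 - (4 + d)*(-1/d) = 2 - (-1)*(4 + d)/d = 2 + (4 + d)/d)
8725/(4664 + (-546 + 12540)/(-6344 + 5313)) + 23624/W(-161, -5) = 8725/(4664 + (-546 + 12540)/(-6344 + 5313)) + 23624/(3 + 4/(-161)) = 8725/(4664 + 11994/(-1031)) + 23624/(3 + 4*(-1/161)) = 8725/(4664 + 11994*(-1/1031)) + 23624/(3 - 4/161) = 8725/(4664 - 11994/1031) + 23624/(479/161) = 8725/(4796590/1031) + 23624*(161/479) = 8725*(1031/4796590) + 3803464/479 = 1799095/959318 + 3803464/479 = 3649593244057/459513322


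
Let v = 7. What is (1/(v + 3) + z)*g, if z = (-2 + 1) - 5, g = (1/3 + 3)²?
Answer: -590/9 ≈ -65.556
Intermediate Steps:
g = 100/9 (g = (⅓ + 3)² = (10/3)² = 100/9 ≈ 11.111)
z = -6 (z = -1 - 5 = -6)
(1/(v + 3) + z)*g = (1/(7 + 3) - 6)*(100/9) = (1/10 - 6)*(100/9) = (⅒ - 6)*(100/9) = -59/10*100/9 = -590/9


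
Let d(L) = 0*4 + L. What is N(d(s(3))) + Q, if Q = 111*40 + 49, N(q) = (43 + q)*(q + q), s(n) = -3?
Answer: 4249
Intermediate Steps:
d(L) = L (d(L) = 0 + L = L)
N(q) = 2*q*(43 + q) (N(q) = (43 + q)*(2*q) = 2*q*(43 + q))
Q = 4489 (Q = 4440 + 49 = 4489)
N(d(s(3))) + Q = 2*(-3)*(43 - 3) + 4489 = 2*(-3)*40 + 4489 = -240 + 4489 = 4249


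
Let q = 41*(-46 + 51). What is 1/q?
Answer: 1/205 ≈ 0.0048781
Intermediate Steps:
q = 205 (q = 41*5 = 205)
1/q = 1/205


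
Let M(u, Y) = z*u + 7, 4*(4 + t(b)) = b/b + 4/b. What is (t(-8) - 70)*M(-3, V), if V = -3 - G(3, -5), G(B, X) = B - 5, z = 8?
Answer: 10047/8 ≈ 1255.9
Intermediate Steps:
G(B, X) = -5 + B
V = -1 (V = -3 - (-5 + 3) = -3 - 1*(-2) = -3 + 2 = -1)
t(b) = -15/4 + 1/b (t(b) = -4 + (b/b + 4/b)/4 = -4 + (1 + 4/b)/4 = -4 + (¼ + 1/b) = -15/4 + 1/b)
M(u, Y) = 7 + 8*u (M(u, Y) = 8*u + 7 = 7 + 8*u)
(t(-8) - 70)*M(-3, V) = ((-15/4 + 1/(-8)) - 70)*(7 + 8*(-3)) = ((-15/4 - ⅛) - 70)*(7 - 24) = (-31/8 - 70)*(-17) = -591/8*(-17) = 10047/8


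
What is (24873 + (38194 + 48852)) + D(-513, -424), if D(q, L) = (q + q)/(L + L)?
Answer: 47454169/424 ≈ 1.1192e+5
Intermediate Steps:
D(q, L) = q/L (D(q, L) = (2*q)/((2*L)) = (2*q)*(1/(2*L)) = q/L)
(24873 + (38194 + 48852)) + D(-513, -424) = (24873 + (38194 + 48852)) - 513/(-424) = (24873 + 87046) - 513*(-1/424) = 111919 + 513/424 = 47454169/424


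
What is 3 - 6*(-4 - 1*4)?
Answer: 51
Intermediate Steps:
3 - 6*(-4 - 1*4) = 3 - 6*(-4 - 4) = 3 - 6*(-8) = 3 + 48 = 51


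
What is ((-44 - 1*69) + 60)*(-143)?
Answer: 7579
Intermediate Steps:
((-44 - 1*69) + 60)*(-143) = ((-44 - 69) + 60)*(-143) = (-113 + 60)*(-143) = -53*(-143) = 7579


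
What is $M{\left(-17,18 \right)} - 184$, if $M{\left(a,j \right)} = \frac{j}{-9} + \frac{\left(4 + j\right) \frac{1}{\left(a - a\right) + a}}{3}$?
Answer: $- \frac{9508}{51} \approx -186.43$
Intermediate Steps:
$M{\left(a,j \right)} = - \frac{j}{9} + \frac{4 + j}{3 a}$ ($M{\left(a,j \right)} = j \left(- \frac{1}{9}\right) + \frac{4 + j}{0 + a} \frac{1}{3} = - \frac{j}{9} + \frac{4 + j}{a} \frac{1}{3} = - \frac{j}{9} + \frac{4 + j}{3 a}$)
$M{\left(-17,18 \right)} - 184 = \frac{12 + 3 \cdot 18 - \left(-17\right) 18}{9 \left(-17\right)} - 184 = \frac{1}{9} \left(- \frac{1}{17}\right) \left(12 + 54 + 306\right) - 184 = \frac{1}{9} \left(- \frac{1}{17}\right) 372 - 184 = - \frac{124}{51} - 184 = - \frac{9508}{51}$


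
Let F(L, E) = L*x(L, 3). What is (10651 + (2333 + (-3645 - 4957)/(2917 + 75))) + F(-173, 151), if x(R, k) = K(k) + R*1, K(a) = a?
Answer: 339129/8 ≈ 42391.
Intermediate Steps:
x(R, k) = R + k (x(R, k) = k + R*1 = k + R = R + k)
F(L, E) = L*(3 + L) (F(L, E) = L*(L + 3) = L*(3 + L))
(10651 + (2333 + (-3645 - 4957)/(2917 + 75))) + F(-173, 151) = (10651 + (2333 + (-3645 - 4957)/(2917 + 75))) - 173*(3 - 173) = (10651 + (2333 - 8602/2992)) - 173*(-170) = (10651 + (2333 - 8602*1/2992)) + 29410 = (10651 + (2333 - 23/8)) + 29410 = (10651 + 18641/8) + 29410 = 103849/8 + 29410 = 339129/8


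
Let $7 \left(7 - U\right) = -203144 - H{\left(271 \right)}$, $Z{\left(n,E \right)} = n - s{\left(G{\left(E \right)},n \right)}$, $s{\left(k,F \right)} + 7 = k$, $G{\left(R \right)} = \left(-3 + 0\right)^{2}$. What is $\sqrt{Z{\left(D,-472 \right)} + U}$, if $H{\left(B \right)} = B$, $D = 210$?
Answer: $\frac{2 \sqrt{358610}}{7} \approx 171.1$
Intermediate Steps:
$G{\left(R \right)} = 9$ ($G{\left(R \right)} = \left(-3\right)^{2} = 9$)
$s{\left(k,F \right)} = -7 + k$
$Z{\left(n,E \right)} = -2 + n$ ($Z{\left(n,E \right)} = n - \left(-7 + 9\right) = n - 2 = -2 + n$)
$U = \frac{203464}{7}$ ($U = 7 - \frac{-203144 - 271}{7} = 7 - - \frac{203415}{7} = 7 + \frac{203415}{7} = \frac{203464}{7} \approx 29066.0$)
$\sqrt{Z{\left(D,-472 \right)} + U} = \sqrt{\left(-2 + 210\right) + \frac{203464}{7}} = \sqrt{208 + \frac{203464}{7}} = \sqrt{\frac{204920}{7}} = \frac{2 \sqrt{358610}}{7}$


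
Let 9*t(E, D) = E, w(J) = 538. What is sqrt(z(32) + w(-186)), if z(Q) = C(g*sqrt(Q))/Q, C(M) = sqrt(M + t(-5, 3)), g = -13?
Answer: sqrt(309888 + 6*I*sqrt(5 + 468*sqrt(2)))/24 ≈ 23.195 + 0.0057986*I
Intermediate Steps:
t(E, D) = E/9
C(M) = sqrt(-5/9 + M) (C(M) = sqrt(M + (1/9)*(-5)) = sqrt(M - 5/9) = sqrt(-5/9 + M))
z(Q) = sqrt(-5 - 117*sqrt(Q))/(3*Q) (z(Q) = (sqrt(-5 + 9*(-13*sqrt(Q)))/3)/Q = (sqrt(-5 - 117*sqrt(Q))/3)/Q = sqrt(-5 - 117*sqrt(Q))/(3*Q))
sqrt(z(32) + w(-186)) = sqrt((1/3)*sqrt(-5 - 468*sqrt(2))/32 + 538) = sqrt((1/3)*(1/32)*sqrt(-5 - 468*sqrt(2)) + 538) = sqrt(sqrt(-5 - 468*sqrt(2))/96 + 538) = sqrt(538 + sqrt(-5 - 468*sqrt(2))/96)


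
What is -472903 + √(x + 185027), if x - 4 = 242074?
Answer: -472903 + √427105 ≈ -4.7225e+5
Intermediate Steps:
x = 242078 (x = 4 + 242074 = 242078)
-472903 + √(x + 185027) = -472903 + √(242078 + 185027) = -472903 + √427105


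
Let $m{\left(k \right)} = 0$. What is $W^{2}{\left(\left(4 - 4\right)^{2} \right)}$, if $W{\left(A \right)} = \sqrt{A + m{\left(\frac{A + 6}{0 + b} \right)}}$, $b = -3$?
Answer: $0$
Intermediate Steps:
$W{\left(A \right)} = \sqrt{A}$ ($W{\left(A \right)} = \sqrt{A + 0} = \sqrt{A}$)
$W^{2}{\left(\left(4 - 4\right)^{2} \right)} = \left(\sqrt{\left(4 - 4\right)^{2}}\right)^{2} = \left(\sqrt{0^{2}}\right)^{2} = \left(\sqrt{0}\right)^{2} = 0^{2} = 0$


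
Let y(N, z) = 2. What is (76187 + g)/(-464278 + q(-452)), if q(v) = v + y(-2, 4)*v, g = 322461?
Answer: -199324/232817 ≈ -0.85614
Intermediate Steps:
q(v) = 3*v (q(v) = v + 2*v = 3*v)
(76187 + g)/(-464278 + q(-452)) = (76187 + 322461)/(-464278 + 3*(-452)) = 398648/(-464278 - 1356) = 398648/(-465634) = 398648*(-1/465634) = -199324/232817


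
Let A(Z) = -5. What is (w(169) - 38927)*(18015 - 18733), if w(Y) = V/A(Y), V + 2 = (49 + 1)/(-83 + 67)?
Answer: 558977001/20 ≈ 2.7949e+7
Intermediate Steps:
V = -41/8 (V = -2 + (49 + 1)/(-83 + 67) = -2 + 50/(-16) = -2 + 50*(-1/16) = -2 - 25/8 = -41/8 ≈ -5.1250)
w(Y) = 41/40 (w(Y) = -41/8/(-5) = -41/8*(-⅕) = 41/40)
(w(169) - 38927)*(18015 - 18733) = (41/40 - 38927)*(18015 - 18733) = -1557039/40*(-718) = 558977001/20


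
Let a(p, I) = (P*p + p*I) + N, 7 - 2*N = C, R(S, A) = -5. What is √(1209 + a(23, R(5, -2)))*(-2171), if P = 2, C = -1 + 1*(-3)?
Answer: -2171*√4582/2 ≈ -73478.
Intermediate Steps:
C = -4 (C = -1 - 3 = -4)
N = 11/2 (N = 7/2 - ½*(-4) = 7/2 + 2 = 11/2 ≈ 5.5000)
a(p, I) = 11/2 + 2*p + I*p (a(p, I) = (2*p + p*I) + 11/2 = (2*p + I*p) + 11/2 = 11/2 + 2*p + I*p)
√(1209 + a(23, R(5, -2)))*(-2171) = √(1209 + (11/2 + 2*23 - 5*23))*(-2171) = √(1209 + (11/2 + 46 - 115))*(-2171) = √(1209 - 127/2)*(-2171) = √(2291/2)*(-2171) = (√4582/2)*(-2171) = -2171*√4582/2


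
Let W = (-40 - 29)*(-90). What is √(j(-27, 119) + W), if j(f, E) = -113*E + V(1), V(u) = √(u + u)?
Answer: √(-7237 + √2) ≈ 85.062*I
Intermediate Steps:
V(u) = √2*√u (V(u) = √(2*u) = √2*√u)
j(f, E) = √2 - 113*E (j(f, E) = -113*E + √2*√1 = -113*E + √2*1 = -113*E + √2 = √2 - 113*E)
W = 6210 (W = -69*(-90) = 6210)
√(j(-27, 119) + W) = √((√2 - 113*119) + 6210) = √((√2 - 13447) + 6210) = √((-13447 + √2) + 6210) = √(-7237 + √2)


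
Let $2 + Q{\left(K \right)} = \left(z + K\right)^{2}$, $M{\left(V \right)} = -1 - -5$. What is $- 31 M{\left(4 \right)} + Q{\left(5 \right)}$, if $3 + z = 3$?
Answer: $-101$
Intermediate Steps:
$z = 0$ ($z = -3 + 3 = 0$)
$M{\left(V \right)} = 4$ ($M{\left(V \right)} = -1 + 5 = 4$)
$Q{\left(K \right)} = -2 + K^{2}$ ($Q{\left(K \right)} = -2 + \left(0 + K\right)^{2} = -2 + K^{2}$)
$- 31 M{\left(4 \right)} + Q{\left(5 \right)} = \left(-31\right) 4 - \left(2 - 5^{2}\right) = -124 + \left(-2 + 25\right) = -124 + 23 = -101$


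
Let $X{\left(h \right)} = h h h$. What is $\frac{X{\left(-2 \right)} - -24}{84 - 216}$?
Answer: $- \frac{4}{33} \approx -0.12121$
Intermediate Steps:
$X{\left(h \right)} = h^{3}$ ($X{\left(h \right)} = h^{2} h = h^{3}$)
$\frac{X{\left(-2 \right)} - -24}{84 - 216} = \frac{\left(-2\right)^{3} - -24}{84 - 216} = \frac{-8 + \left(-40 + 64\right)}{-132} = \left(-8 + 24\right) \left(- \frac{1}{132}\right) = 16 \left(- \frac{1}{132}\right) = - \frac{4}{33}$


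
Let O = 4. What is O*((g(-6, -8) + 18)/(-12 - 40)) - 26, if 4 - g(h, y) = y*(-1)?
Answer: -352/13 ≈ -27.077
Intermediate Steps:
g(h, y) = 4 + y (g(h, y) = 4 - y*(-1) = 4 - (-1)*y = 4 + y)
O*((g(-6, -8) + 18)/(-12 - 40)) - 26 = 4*(((4 - 8) + 18)/(-12 - 40)) - 26 = 4*((-4 + 18)/(-52)) - 26 = 4*(14*(-1/52)) - 26 = 4*(-7/26) - 26 = -14/13 - 26 = -352/13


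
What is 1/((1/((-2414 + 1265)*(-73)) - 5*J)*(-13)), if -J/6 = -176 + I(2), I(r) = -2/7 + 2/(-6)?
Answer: 587139/40442972999 ≈ 1.4518e-5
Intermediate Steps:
I(r) = -13/21 (I(r) = -2*⅐ + 2*(-⅙) = -2/7 - ⅓ = -13/21)
J = 7418/7 (J = -6*(-176 - 13/21) = -6*(-3709/21) = 7418/7 ≈ 1059.7)
1/((1/((-2414 + 1265)*(-73)) - 5*J)*(-13)) = 1/((1/((-2414 + 1265)*(-73)) - 5*7418/7)*(-13)) = 1/((-1/73/(-1149) - 37090/7)*(-13)) = 1/((-1/1149*(-1/73) - 37090/7)*(-13)) = 1/((1/83877 - 37090/7)*(-13)) = 1/(-3110997923/587139*(-13)) = 1/(40442972999/587139) = 587139/40442972999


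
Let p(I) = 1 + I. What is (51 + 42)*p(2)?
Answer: 279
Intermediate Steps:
(51 + 42)*p(2) = (51 + 42)*(1 + 2) = 93*3 = 279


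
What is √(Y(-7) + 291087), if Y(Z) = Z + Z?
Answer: √291073 ≈ 539.51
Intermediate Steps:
Y(Z) = 2*Z
√(Y(-7) + 291087) = √(2*(-7) + 291087) = √(-14 + 291087) = √291073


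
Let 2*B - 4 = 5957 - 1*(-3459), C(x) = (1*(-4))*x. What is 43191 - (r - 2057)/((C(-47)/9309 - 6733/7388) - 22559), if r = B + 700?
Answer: 67013402749737447/1551554077181 ≈ 43191.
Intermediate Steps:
C(x) = -4*x
B = 4710 (B = 2 + (5957 - 1*(-3459))/2 = 2 + (5957 + 3459)/2 = 2 + (½)*9416 = 2 + 4708 = 4710)
r = 5410 (r = 4710 + 700 = 5410)
43191 - (r - 2057)/((C(-47)/9309 - 6733/7388) - 22559) = 43191 - (5410 - 2057)/((-4*(-47)/9309 - 6733/7388) - 22559) = 43191 - 3353/((188*(1/9309) - 6733*1/7388) - 22559) = 43191 - 3353/((188/9309 - 6733/7388) - 22559) = 43191 - 3353/(-61288553/68774892 - 22559) = 43191 - 3353/(-1551554077181/68774892) = 43191 - 3353*(-68774892)/1551554077181 = 43191 - 1*(-230602212876/1551554077181) = 43191 + 230602212876/1551554077181 = 67013402749737447/1551554077181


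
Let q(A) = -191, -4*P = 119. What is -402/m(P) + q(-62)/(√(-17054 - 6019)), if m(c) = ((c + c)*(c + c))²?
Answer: -6432/200533921 + 191*I*√23073/23073 ≈ -3.2074e-5 + 1.2574*I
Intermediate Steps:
P = -119/4 (P = -¼*119 = -119/4 ≈ -29.750)
m(c) = 16*c⁴ (m(c) = ((2*c)*(2*c))² = (4*c²)² = 16*c⁴)
-402/m(P) + q(-62)/(√(-17054 - 6019)) = -402/(16*(-119/4)⁴) - 191/√(-17054 - 6019) = -402/(16*(200533921/256)) - 191*(-I*√23073/23073) = -402/200533921/16 - 191*(-I*√23073/23073) = -402*16/200533921 - (-191)*I*√23073/23073 = -6432/200533921 + 191*I*√23073/23073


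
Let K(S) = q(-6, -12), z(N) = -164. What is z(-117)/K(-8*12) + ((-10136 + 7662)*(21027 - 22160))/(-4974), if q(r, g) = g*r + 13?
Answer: -119537153/211395 ≈ -565.47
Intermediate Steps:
q(r, g) = 13 + g*r
K(S) = 85 (K(S) = 13 - 12*(-6) = 13 + 72 = 85)
z(-117)/K(-8*12) + ((-10136 + 7662)*(21027 - 22160))/(-4974) = -164/85 + ((-10136 + 7662)*(21027 - 22160))/(-4974) = -164*1/85 - 2474*(-1133)*(-1/4974) = -164/85 + 2803042*(-1/4974) = -164/85 - 1401521/2487 = -119537153/211395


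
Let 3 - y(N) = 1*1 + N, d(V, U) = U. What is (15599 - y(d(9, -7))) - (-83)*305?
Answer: 40905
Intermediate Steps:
y(N) = 2 - N (y(N) = 3 - (1*1 + N) = 3 - (1 + N) = 3 + (-1 - N) = 2 - N)
(15599 - y(d(9, -7))) - (-83)*305 = (15599 - (2 - 1*(-7))) - (-83)*305 = (15599 - (2 + 7)) - 1*(-25315) = (15599 - 1*9) + 25315 = (15599 - 9) + 25315 = 15590 + 25315 = 40905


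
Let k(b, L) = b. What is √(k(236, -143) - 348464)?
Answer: 6*I*√9673 ≈ 590.11*I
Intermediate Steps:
√(k(236, -143) - 348464) = √(236 - 348464) = √(-348228) = 6*I*√9673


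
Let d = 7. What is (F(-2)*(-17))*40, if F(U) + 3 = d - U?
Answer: -4080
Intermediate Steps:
F(U) = 4 - U (F(U) = -3 + (7 - U) = 4 - U)
(F(-2)*(-17))*40 = ((4 - 1*(-2))*(-17))*40 = ((4 + 2)*(-17))*40 = (6*(-17))*40 = -102*40 = -4080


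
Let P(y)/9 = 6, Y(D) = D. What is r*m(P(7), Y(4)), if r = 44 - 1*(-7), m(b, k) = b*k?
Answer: 11016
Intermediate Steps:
P(y) = 54 (P(y) = 9*6 = 54)
r = 51 (r = 44 + 7 = 51)
r*m(P(7), Y(4)) = 51*(54*4) = 51*216 = 11016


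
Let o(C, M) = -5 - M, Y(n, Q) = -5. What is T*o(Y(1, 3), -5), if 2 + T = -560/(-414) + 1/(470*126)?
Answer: 0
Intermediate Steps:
T = -293899/454020 (T = -2 + (-560/(-414) + 1/(470*126)) = -2 + (-560*(-1/414) + (1/470)*(1/126)) = -2 + (280/207 + 1/59220) = -2 + 614141/454020 = -293899/454020 ≈ -0.64733)
T*o(Y(1, 3), -5) = -293899*(-5 - 1*(-5))/454020 = -293899*(-5 + 5)/454020 = -293899/454020*0 = 0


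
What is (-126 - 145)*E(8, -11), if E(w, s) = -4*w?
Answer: 8672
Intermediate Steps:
(-126 - 145)*E(8, -11) = (-126 - 145)*(-4*8) = -271*(-32) = 8672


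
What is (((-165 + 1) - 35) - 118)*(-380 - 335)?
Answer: 226655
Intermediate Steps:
(((-165 + 1) - 35) - 118)*(-380 - 335) = ((-164 - 35) - 118)*(-715) = (-199 - 118)*(-715) = -317*(-715) = 226655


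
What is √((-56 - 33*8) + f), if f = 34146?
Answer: √33826 ≈ 183.92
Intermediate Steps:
√((-56 - 33*8) + f) = √((-56 - 33*8) + 34146) = √((-56 - 264) + 34146) = √(-320 + 34146) = √33826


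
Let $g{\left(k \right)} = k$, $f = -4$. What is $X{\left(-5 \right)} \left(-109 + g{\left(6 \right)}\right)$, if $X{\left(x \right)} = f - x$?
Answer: $-103$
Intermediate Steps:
$X{\left(x \right)} = -4 - x$
$X{\left(-5 \right)} \left(-109 + g{\left(6 \right)}\right) = \left(-4 - -5\right) \left(-109 + 6\right) = \left(-4 + 5\right) \left(-103\right) = 1 \left(-103\right) = -103$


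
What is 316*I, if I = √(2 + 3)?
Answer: 316*√5 ≈ 706.60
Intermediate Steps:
I = √5 ≈ 2.2361
316*I = 316*√5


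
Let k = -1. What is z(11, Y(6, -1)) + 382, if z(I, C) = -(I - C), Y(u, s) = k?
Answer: 370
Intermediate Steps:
Y(u, s) = -1
z(I, C) = C - I
z(11, Y(6, -1)) + 382 = (-1 - 1*11) + 382 = (-1 - 11) + 382 = -12 + 382 = 370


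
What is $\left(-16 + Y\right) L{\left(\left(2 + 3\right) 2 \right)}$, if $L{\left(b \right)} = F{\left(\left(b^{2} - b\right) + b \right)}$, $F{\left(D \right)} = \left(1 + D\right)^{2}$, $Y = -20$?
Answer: $-367236$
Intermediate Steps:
$L{\left(b \right)} = \left(1 + b^{2}\right)^{2}$ ($L{\left(b \right)} = \left(1 + \left(\left(b^{2} - b\right) + b\right)\right)^{2} = \left(1 + b^{2}\right)^{2}$)
$\left(-16 + Y\right) L{\left(\left(2 + 3\right) 2 \right)} = \left(-16 - 20\right) \left(1 + \left(\left(2 + 3\right) 2\right)^{2}\right)^{2} = - 36 \left(1 + \left(5 \cdot 2\right)^{2}\right)^{2} = - 36 \left(1 + 10^{2}\right)^{2} = - 36 \left(1 + 100\right)^{2} = - 36 \cdot 101^{2} = \left(-36\right) 10201 = -367236$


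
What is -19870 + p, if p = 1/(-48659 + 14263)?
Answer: -683448521/34396 ≈ -19870.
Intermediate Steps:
p = -1/34396 (p = 1/(-34396) = -1/34396 ≈ -2.9073e-5)
-19870 + p = -19870 - 1/34396 = -683448521/34396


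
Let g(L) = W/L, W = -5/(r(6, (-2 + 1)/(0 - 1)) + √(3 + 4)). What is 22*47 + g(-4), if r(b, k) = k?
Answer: 24811/24 + 5*√7/24 ≈ 1034.3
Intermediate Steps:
W = -5/(1 + √7) (W = -5/((-2 + 1)/(0 - 1) + √(3 + 4)) = -5/(-1/(-1) + √7) = -5/(-1*(-1) + √7) = -5/(1 + √7) ≈ -1.3715)
g(L) = (⅚ - 5*√7/6)/L
22*47 + g(-4) = 22*47 - 5/(-4*(1 + √7)) = 1034 - 5*(-¼)/(1 + √7) = 1034 + 5/(4*(1 + √7))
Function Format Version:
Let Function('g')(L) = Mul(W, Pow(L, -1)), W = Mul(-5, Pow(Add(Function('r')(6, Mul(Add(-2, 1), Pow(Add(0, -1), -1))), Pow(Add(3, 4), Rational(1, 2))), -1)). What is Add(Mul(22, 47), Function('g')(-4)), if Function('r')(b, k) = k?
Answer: Add(Rational(24811, 24), Mul(Rational(5, 24), Pow(7, Rational(1, 2)))) ≈ 1034.3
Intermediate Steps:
W = Mul(-5, Pow(Add(1, Pow(7, Rational(1, 2))), -1)) (W = Mul(-5, Pow(Add(Mul(Add(-2, 1), Pow(Add(0, -1), -1)), Pow(Add(3, 4), Rational(1, 2))), -1)) = Mul(-5, Pow(Add(Mul(-1, Pow(-1, -1)), Pow(7, Rational(1, 2))), -1)) = Mul(-5, Pow(Add(Mul(-1, -1), Pow(7, Rational(1, 2))), -1)) = Mul(-5, Pow(Add(1, Pow(7, Rational(1, 2))), -1)) ≈ -1.3715)
Function('g')(L) = Mul(Pow(L, -1), Add(Rational(5, 6), Mul(Rational(-5, 6), Pow(7, Rational(1, 2))))) (Function('g')(L) = Mul(Add(Rational(5, 6), Mul(Rational(-5, 6), Pow(7, Rational(1, 2)))), Pow(L, -1)) = Mul(Pow(L, -1), Add(Rational(5, 6), Mul(Rational(-5, 6), Pow(7, Rational(1, 2))))))
Add(Mul(22, 47), Function('g')(-4)) = Add(Mul(22, 47), Mul(-5, Pow(-4, -1), Pow(Add(1, Pow(7, Rational(1, 2))), -1))) = Add(1034, Mul(-5, Rational(-1, 4), Pow(Add(1, Pow(7, Rational(1, 2))), -1))) = Add(1034, Mul(Rational(5, 4), Pow(Add(1, Pow(7, Rational(1, 2))), -1)))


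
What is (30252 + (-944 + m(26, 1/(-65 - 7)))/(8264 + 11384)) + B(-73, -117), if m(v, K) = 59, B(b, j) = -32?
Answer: 593761675/19648 ≈ 30220.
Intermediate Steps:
(30252 + (-944 + m(26, 1/(-65 - 7)))/(8264 + 11384)) + B(-73, -117) = (30252 + (-944 + 59)/(8264 + 11384)) - 32 = (30252 - 885/19648) - 32 = 594390411/19648 - 32 = 593761675/19648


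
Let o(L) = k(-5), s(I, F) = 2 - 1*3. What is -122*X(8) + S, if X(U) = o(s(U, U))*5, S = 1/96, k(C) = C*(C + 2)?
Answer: -878399/96 ≈ -9150.0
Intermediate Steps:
k(C) = C*(2 + C)
s(I, F) = -1 (s(I, F) = 2 - 3 = -1)
S = 1/96 ≈ 0.010417
o(L) = 15 (o(L) = -5*(2 - 5) = -5*(-3) = 15)
X(U) = 75 (X(U) = 15*5 = 75)
-122*X(8) + S = -122*75 + 1/96 = -9150 + 1/96 = -878399/96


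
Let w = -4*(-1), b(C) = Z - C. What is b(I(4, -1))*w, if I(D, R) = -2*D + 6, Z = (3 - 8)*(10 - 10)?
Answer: 8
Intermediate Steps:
Z = 0 (Z = -5*0 = 0)
I(D, R) = 6 - 2*D
b(C) = -C (b(C) = 0 - C = -C)
w = 4
b(I(4, -1))*w = -(6 - 2*4)*4 = -(6 - 8)*4 = -1*(-2)*4 = 2*4 = 8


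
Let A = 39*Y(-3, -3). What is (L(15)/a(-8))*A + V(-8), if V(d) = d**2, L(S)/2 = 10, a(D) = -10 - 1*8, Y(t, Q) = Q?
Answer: 194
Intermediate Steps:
a(D) = -18 (a(D) = -10 - 8 = -18)
L(S) = 20 (L(S) = 2*10 = 20)
A = -117 (A = 39*(-3) = -117)
(L(15)/a(-8))*A + V(-8) = (20/(-18))*(-117) + (-8)**2 = (20*(-1/18))*(-117) + 64 = -10/9*(-117) + 64 = 130 + 64 = 194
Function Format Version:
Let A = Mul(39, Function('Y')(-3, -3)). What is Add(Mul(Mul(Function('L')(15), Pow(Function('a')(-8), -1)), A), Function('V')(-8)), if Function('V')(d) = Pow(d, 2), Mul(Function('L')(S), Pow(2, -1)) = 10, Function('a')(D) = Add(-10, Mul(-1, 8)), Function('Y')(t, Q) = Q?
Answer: 194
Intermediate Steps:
Function('a')(D) = -18 (Function('a')(D) = Add(-10, -8) = -18)
Function('L')(S) = 20 (Function('L')(S) = Mul(2, 10) = 20)
A = -117 (A = Mul(39, -3) = -117)
Add(Mul(Mul(Function('L')(15), Pow(Function('a')(-8), -1)), A), Function('V')(-8)) = Add(Mul(Mul(20, Pow(-18, -1)), -117), Pow(-8, 2)) = Add(Mul(Mul(20, Rational(-1, 18)), -117), 64) = Add(Mul(Rational(-10, 9), -117), 64) = Add(130, 64) = 194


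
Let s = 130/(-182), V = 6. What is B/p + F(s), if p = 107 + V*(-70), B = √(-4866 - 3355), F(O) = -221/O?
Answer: 1547/5 - I*√8221/313 ≈ 309.4 - 0.28968*I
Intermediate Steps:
s = -5/7 (s = 130*(-1/182) = -5/7 ≈ -0.71429)
B = I*√8221 (B = √(-8221) = I*√8221 ≈ 90.67*I)
p = -313 (p = 107 + 6*(-70) = 107 - 420 = -313)
B/p + F(s) = (I*√8221)/(-313) - 221/(-5/7) = (I*√8221)*(-1/313) - 221*(-7/5) = -I*√8221/313 + 1547/5 = 1547/5 - I*√8221/313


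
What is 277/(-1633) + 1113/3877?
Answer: 743600/6331141 ≈ 0.11745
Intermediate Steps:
277/(-1633) + 1113/3877 = 277*(-1/1633) + 1113*(1/3877) = -277/1633 + 1113/3877 = 743600/6331141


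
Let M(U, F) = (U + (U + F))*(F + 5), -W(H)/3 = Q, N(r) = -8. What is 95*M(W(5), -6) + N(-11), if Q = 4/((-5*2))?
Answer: 334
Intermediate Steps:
Q = -2/5 (Q = 4/(-10) = 4*(-1/10) = -2/5 ≈ -0.40000)
W(H) = 6/5 (W(H) = -3*(-2/5) = 6/5)
M(U, F) = (5 + F)*(F + 2*U) (M(U, F) = (U + (F + U))*(5 + F) = (F + 2*U)*(5 + F) = (5 + F)*(F + 2*U))
95*M(W(5), -6) + N(-11) = 95*((-6)**2 + 5*(-6) + 10*(6/5) + 2*(-6)*(6/5)) - 8 = 95*(36 - 30 + 12 - 72/5) - 8 = 95*(18/5) - 8 = 342 - 8 = 334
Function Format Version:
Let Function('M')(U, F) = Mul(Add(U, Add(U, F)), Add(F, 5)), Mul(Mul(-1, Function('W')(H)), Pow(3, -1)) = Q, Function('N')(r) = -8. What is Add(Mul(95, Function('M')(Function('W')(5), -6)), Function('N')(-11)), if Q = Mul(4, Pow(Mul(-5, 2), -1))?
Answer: 334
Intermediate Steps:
Q = Rational(-2, 5) (Q = Mul(4, Pow(-10, -1)) = Mul(4, Rational(-1, 10)) = Rational(-2, 5) ≈ -0.40000)
Function('W')(H) = Rational(6, 5) (Function('W')(H) = Mul(-3, Rational(-2, 5)) = Rational(6, 5))
Function('M')(U, F) = Mul(Add(5, F), Add(F, Mul(2, U))) (Function('M')(U, F) = Mul(Add(U, Add(F, U)), Add(5, F)) = Mul(Add(F, Mul(2, U)), Add(5, F)) = Mul(Add(5, F), Add(F, Mul(2, U))))
Add(Mul(95, Function('M')(Function('W')(5), -6)), Function('N')(-11)) = Add(Mul(95, Add(Pow(-6, 2), Mul(5, -6), Mul(10, Rational(6, 5)), Mul(2, -6, Rational(6, 5)))), -8) = Add(Mul(95, Add(36, -30, 12, Rational(-72, 5))), -8) = Add(Mul(95, Rational(18, 5)), -8) = Add(342, -8) = 334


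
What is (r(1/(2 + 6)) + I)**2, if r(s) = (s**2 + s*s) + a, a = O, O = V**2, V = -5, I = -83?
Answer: 3441025/1024 ≈ 3360.4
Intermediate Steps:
O = 25 (O = (-5)**2 = 25)
a = 25
r(s) = 25 + 2*s**2 (r(s) = (s**2 + s*s) + 25 = (s**2 + s**2) + 25 = 2*s**2 + 25 = 25 + 2*s**2)
(r(1/(2 + 6)) + I)**2 = ((25 + 2*(1/(2 + 6))**2) - 83)**2 = ((25 + 2*(1/8)**2) - 83)**2 = ((25 + 2*(1/64)) - 83)**2 = ((25 + 1/32) - 83)**2 = (801/32 - 83)**2 = (-1855/32)**2 = 3441025/1024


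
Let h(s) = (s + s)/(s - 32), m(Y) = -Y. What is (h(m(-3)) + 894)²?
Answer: 671846400/841 ≈ 7.9887e+5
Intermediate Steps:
h(s) = 2*s/(-32 + s) (h(s) = (2*s)/(-32 + s) = 2*s/(-32 + s))
(h(m(-3)) + 894)² = (2*(-1*(-3))/(-32 - 1*(-3)) + 894)² = (2*3/(-32 + 3) + 894)² = (2*3/(-29) + 894)² = (2*3*(-1/29) + 894)² = (-6/29 + 894)² = (25920/29)² = 671846400/841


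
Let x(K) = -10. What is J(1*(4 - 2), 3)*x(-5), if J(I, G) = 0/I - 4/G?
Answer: 40/3 ≈ 13.333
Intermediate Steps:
J(I, G) = -4/G (J(I, G) = 0 - 4/G = -4/G)
J(1*(4 - 2), 3)*x(-5) = -4/3*(-10) = 40/3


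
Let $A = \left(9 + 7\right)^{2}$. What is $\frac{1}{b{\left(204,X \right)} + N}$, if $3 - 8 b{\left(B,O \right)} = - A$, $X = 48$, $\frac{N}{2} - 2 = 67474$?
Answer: $\frac{8}{1079875} \approx 7.4083 \cdot 10^{-6}$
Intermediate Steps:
$N = 134952$ ($N = 4 + 2 \cdot 67474 = 4 + 134948 = 134952$)
$A = 256$ ($A = 16^{2} = 256$)
$b{\left(B,O \right)} = \frac{259}{8}$ ($b{\left(B,O \right)} = \frac{3}{8} - \frac{\left(-1\right) 256}{8} = \frac{3}{8} - -32 = \frac{3}{8} + 32 = \frac{259}{8}$)
$\frac{1}{b{\left(204,X \right)} + N} = \frac{1}{\frac{259}{8} + 134952} = \frac{1}{\frac{1079875}{8}} = \frac{8}{1079875}$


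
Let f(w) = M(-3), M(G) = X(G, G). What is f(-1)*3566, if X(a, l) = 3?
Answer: 10698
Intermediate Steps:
M(G) = 3
f(w) = 3
f(-1)*3566 = 3*3566 = 10698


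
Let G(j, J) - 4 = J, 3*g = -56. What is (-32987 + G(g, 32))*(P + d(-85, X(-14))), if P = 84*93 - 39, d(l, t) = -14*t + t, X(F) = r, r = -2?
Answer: -256984849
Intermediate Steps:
X(F) = -2
d(l, t) = -13*t
g = -56/3 (g = (⅓)*(-56) = -56/3 ≈ -18.667)
G(j, J) = 4 + J
P = 7773 (P = 7812 - 39 = 7773)
(-32987 + G(g, 32))*(P + d(-85, X(-14))) = (-32987 + (4 + 32))*(7773 - 13*(-2)) = (-32987 + 36)*(7773 + 26) = -32951*7799 = -256984849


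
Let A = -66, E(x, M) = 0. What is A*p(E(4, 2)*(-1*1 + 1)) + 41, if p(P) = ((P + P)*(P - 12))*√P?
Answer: 41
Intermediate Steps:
p(P) = 2*P^(3/2)*(-12 + P) (p(P) = ((2*P)*(-12 + P))*√P = (2*P*(-12 + P))*√P = 2*P^(3/2)*(-12 + P))
A*p(E(4, 2)*(-1*1 + 1)) + 41 = -132*(0*(-1*1 + 1))^(3/2)*(-12 + 0*(-1*1 + 1)) + 41 = -132*(0*(-1 + 1))^(3/2)*(-12 + 0*(-1 + 1)) + 41 = -132*(0*0)^(3/2)*(-12 + 0*0) + 41 = -132*0^(3/2)*(-12 + 0) + 41 = -132*0*(-12) + 41 = -66*0 + 41 = 0 + 41 = 41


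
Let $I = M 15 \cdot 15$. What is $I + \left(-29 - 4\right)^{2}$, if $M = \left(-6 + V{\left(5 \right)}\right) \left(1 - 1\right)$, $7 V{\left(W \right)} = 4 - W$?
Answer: $1089$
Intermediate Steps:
$V{\left(W \right)} = \frac{4}{7} - \frac{W}{7}$ ($V{\left(W \right)} = \frac{4 - W}{7} = \frac{4}{7} - \frac{W}{7}$)
$M = 0$ ($M = \left(-6 + \left(\frac{4}{7} - \frac{5}{7}\right)\right) \left(1 - 1\right) = \left(-6 + \left(\frac{4}{7} - \frac{5}{7}\right)\right) 0 = \left(-6 - \frac{1}{7}\right) 0 = \left(- \frac{43}{7}\right) 0 = 0$)
$I = 0$ ($I = 0 \cdot 15 \cdot 15 = 0 \cdot 15 = 0$)
$I + \left(-29 - 4\right)^{2} = 0 + \left(-29 - 4\right)^{2} = 0 + \left(-33\right)^{2} = 0 + 1089 = 1089$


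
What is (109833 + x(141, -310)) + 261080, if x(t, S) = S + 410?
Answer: 371013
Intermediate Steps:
x(t, S) = 410 + S
(109833 + x(141, -310)) + 261080 = (109833 + (410 - 310)) + 261080 = (109833 + 100) + 261080 = 109933 + 261080 = 371013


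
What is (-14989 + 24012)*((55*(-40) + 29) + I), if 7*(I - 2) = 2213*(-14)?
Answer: -59506685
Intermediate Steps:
I = -4424 (I = 2 + (2213*(-14))/7 = 2 + (⅐)*(-30982) = 2 - 4426 = -4424)
(-14989 + 24012)*((55*(-40) + 29) + I) = (-14989 + 24012)*((55*(-40) + 29) - 4424) = 9023*((-2200 + 29) - 4424) = 9023*(-2171 - 4424) = 9023*(-6595) = -59506685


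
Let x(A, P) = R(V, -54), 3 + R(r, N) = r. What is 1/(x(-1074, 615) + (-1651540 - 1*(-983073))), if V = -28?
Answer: -1/668498 ≈ -1.4959e-6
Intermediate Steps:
R(r, N) = -3 + r
x(A, P) = -31 (x(A, P) = -3 - 28 = -31)
1/(x(-1074, 615) + (-1651540 - 1*(-983073))) = 1/(-31 + (-1651540 - 1*(-983073))) = 1/(-31 + (-1651540 + 983073)) = 1/(-31 - 668467) = 1/(-668498) = -1/668498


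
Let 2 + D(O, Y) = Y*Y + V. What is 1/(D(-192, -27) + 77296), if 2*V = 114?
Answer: 1/78080 ≈ 1.2807e-5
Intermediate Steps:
V = 57 (V = (1/2)*114 = 57)
D(O, Y) = 55 + Y**2 (D(O, Y) = -2 + (Y*Y + 57) = -2 + (Y**2 + 57) = -2 + (57 + Y**2) = 55 + Y**2)
1/(D(-192, -27) + 77296) = 1/((55 + (-27)**2) + 77296) = 1/((55 + 729) + 77296) = 1/(784 + 77296) = 1/78080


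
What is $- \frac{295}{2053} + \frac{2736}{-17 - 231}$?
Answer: $- \frac{711271}{63643} \approx -11.176$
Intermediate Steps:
$- \frac{295}{2053} + \frac{2736}{-17 - 231} = \left(-295\right) \frac{1}{2053} + \frac{2736}{-17 - 231} = - \frac{295}{2053} + \frac{2736}{-248} = - \frac{295}{2053} + 2736 \left(- \frac{1}{248}\right) = - \frac{295}{2053} - \frac{342}{31} = - \frac{711271}{63643}$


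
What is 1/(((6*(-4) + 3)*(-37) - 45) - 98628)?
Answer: -1/97896 ≈ -1.0215e-5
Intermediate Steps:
1/(((6*(-4) + 3)*(-37) - 45) - 98628) = 1/(((-24 + 3)*(-37) - 45) - 98628) = 1/((-21*(-37) - 45) - 98628) = 1/((777 - 45) - 98628) = 1/(732 - 98628) = 1/(-97896) = -1/97896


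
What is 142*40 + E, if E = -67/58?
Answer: 329373/58 ≈ 5678.8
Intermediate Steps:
E = -67/58 (E = -67*1/58 = -67/58 ≈ -1.1552)
142*40 + E = 142*40 - 67/58 = 5680 - 67/58 = 329373/58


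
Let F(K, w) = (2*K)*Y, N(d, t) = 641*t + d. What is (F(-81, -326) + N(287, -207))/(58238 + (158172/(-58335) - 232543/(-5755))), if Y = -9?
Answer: -2930638435690/1304279708813 ≈ -2.2469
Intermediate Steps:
N(d, t) = d + 641*t
F(K, w) = -18*K (F(K, w) = (2*K)*(-9) = -18*K)
(F(-81, -326) + N(287, -207))/(58238 + (158172/(-58335) - 232543/(-5755))) = (-18*(-81) + (287 + 641*(-207)))/(58238 + (158172/(-58335) - 232543/(-5755))) = (1458 + (287 - 132687))/(58238 + (158172*(-1/58335) - 232543*(-1/5755))) = (1458 - 132400)/(58238 + (-52724/19445 + 232543/5755)) = -130942/(58238 + 843674403/22381195) = -130942/1304279708813/22381195 = -130942*22381195/1304279708813 = -2930638435690/1304279708813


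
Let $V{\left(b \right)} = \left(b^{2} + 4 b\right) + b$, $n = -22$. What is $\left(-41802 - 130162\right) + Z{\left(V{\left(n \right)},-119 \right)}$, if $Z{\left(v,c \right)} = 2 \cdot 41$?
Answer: $-171882$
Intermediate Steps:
$V{\left(b \right)} = b^{2} + 5 b$
$Z{\left(v,c \right)} = 82$
$\left(-41802 - 130162\right) + Z{\left(V{\left(n \right)},-119 \right)} = \left(-41802 - 130162\right) + 82 = -171964 + 82 = -171882$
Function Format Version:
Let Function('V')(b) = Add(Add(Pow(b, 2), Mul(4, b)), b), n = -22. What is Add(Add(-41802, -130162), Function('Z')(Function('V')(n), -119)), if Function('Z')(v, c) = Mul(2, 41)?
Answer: -171882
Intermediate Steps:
Function('V')(b) = Add(Pow(b, 2), Mul(5, b))
Function('Z')(v, c) = 82
Add(Add(-41802, -130162), Function('Z')(Function('V')(n), -119)) = Add(Add(-41802, -130162), 82) = Add(-171964, 82) = -171882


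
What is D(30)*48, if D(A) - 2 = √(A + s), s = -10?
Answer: 96 + 96*√5 ≈ 310.66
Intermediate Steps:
D(A) = 2 + √(-10 + A) (D(A) = 2 + √(A - 10) = 2 + √(-10 + A))
D(30)*48 = (2 + √(-10 + 30))*48 = (2 + √20)*48 = (2 + 2*√5)*48 = 96 + 96*√5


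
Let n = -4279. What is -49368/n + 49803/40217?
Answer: 199867263/15644413 ≈ 12.776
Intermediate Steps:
-49368/n + 49803/40217 = -49368/(-4279) + 49803/40217 = -49368*(-1/4279) + 49803*(1/40217) = 4488/389 + 49803/40217 = 199867263/15644413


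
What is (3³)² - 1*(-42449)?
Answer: 43178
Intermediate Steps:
(3³)² - 1*(-42449) = 27² + 42449 = 729 + 42449 = 43178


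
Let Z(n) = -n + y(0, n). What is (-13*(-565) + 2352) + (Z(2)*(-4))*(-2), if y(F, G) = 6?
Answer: 9729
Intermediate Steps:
Z(n) = 6 - n (Z(n) = -n + 6 = 6 - n)
(-13*(-565) + 2352) + (Z(2)*(-4))*(-2) = (-13*(-565) + 2352) + ((6 - 1*2)*(-4))*(-2) = (7345 + 2352) + ((6 - 2)*(-4))*(-2) = 9697 + (4*(-4))*(-2) = 9697 - 16*(-2) = 9697 + 32 = 9729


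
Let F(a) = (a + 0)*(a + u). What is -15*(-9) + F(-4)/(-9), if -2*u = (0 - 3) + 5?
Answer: 1195/9 ≈ 132.78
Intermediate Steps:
u = -1 (u = -((0 - 3) + 5)/2 = -(-3 + 5)/2 = -1/2*2 = -1)
F(a) = a*(-1 + a) (F(a) = (a + 0)*(a - 1) = a*(-1 + a))
-15*(-9) + F(-4)/(-9) = -15*(-9) - 4*(-1 - 4)/(-9) = 135 - 4*(-5)*(-1/9) = 135 + 20*(-1/9) = 135 - 20/9 = 1195/9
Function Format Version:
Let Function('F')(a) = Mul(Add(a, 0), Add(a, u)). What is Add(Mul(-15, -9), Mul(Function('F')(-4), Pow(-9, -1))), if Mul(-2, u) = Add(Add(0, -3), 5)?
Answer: Rational(1195, 9) ≈ 132.78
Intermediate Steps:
u = -1 (u = Mul(Rational(-1, 2), Add(Add(0, -3), 5)) = Mul(Rational(-1, 2), Add(-3, 5)) = Mul(Rational(-1, 2), 2) = -1)
Function('F')(a) = Mul(a, Add(-1, a)) (Function('F')(a) = Mul(Add(a, 0), Add(a, -1)) = Mul(a, Add(-1, a)))
Add(Mul(-15, -9), Mul(Function('F')(-4), Pow(-9, -1))) = Add(Mul(-15, -9), Mul(Mul(-4, Add(-1, -4)), Pow(-9, -1))) = Add(135, Mul(Mul(-4, -5), Rational(-1, 9))) = Add(135, Mul(20, Rational(-1, 9))) = Add(135, Rational(-20, 9)) = Rational(1195, 9)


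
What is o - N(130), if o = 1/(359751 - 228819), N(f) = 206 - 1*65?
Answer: -18461411/130932 ≈ -141.00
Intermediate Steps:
N(f) = 141 (N(f) = 206 - 65 = 141)
o = 1/130932 ≈ 7.6376e-6
o - N(130) = 1/130932 - 1*141 = 1/130932 - 141 = -18461411/130932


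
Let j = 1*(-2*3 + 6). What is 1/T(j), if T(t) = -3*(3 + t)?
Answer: -⅑ ≈ -0.11111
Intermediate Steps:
j = 0 (j = 1*(-6 + 6) = 1*0 = 0)
T(t) = -9 - 3*t
1/T(j) = 1/(-9 - 3*0) = 1/(-9 + 0) = 1/(-9) = -⅑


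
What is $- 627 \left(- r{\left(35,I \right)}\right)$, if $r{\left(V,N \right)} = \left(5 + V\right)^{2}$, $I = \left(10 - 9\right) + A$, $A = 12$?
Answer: $1003200$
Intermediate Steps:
$I = 13$ ($I = \left(10 - 9\right) + 12 = 1 + 12 = 13$)
$- 627 \left(- r{\left(35,I \right)}\right) = - 627 \left(- \left(5 + 35\right)^{2}\right) = - 627 \left(- 40^{2}\right) = - 627 \left(\left(-1\right) 1600\right) = \left(-627\right) \left(-1600\right) = 1003200$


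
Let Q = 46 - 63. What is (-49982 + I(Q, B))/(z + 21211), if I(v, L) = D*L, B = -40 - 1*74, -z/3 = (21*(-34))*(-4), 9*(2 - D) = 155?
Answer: -144740/37929 ≈ -3.8161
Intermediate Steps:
D = -137/9 (D = 2 - ⅑*155 = 2 - 155/9 = -137/9 ≈ -15.222)
Q = -17
z = -8568 (z = -3*21*(-34)*(-4) = -(-2142)*(-4) = -3*2856 = -8568)
B = -114 (B = -40 - 74 = -114)
I(v, L) = -137*L/9
(-49982 + I(Q, B))/(z + 21211) = (-49982 - 137/9*(-114))/(-8568 + 21211) = (-49982 + 5206/3)/12643 = -144740/3*1/12643 = -144740/37929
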